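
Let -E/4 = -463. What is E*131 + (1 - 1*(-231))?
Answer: 242844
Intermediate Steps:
E = 1852 (E = -4*(-463) = 1852)
E*131 + (1 - 1*(-231)) = 1852*131 + (1 - 1*(-231)) = 242612 + (1 + 231) = 242612 + 232 = 242844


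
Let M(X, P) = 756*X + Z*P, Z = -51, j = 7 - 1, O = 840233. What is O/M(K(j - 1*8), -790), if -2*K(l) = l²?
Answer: 840233/38778 ≈ 21.668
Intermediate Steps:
j = 6
K(l) = -l²/2
M(X, P) = -51*P + 756*X (M(X, P) = 756*X - 51*P = -51*P + 756*X)
O/M(K(j - 1*8), -790) = 840233/(-51*(-790) + 756*(-(6 - 1*8)²/2)) = 840233/(40290 + 756*(-(6 - 8)²/2)) = 840233/(40290 + 756*(-½*(-2)²)) = 840233/(40290 + 756*(-½*4)) = 840233/(40290 + 756*(-2)) = 840233/(40290 - 1512) = 840233/38778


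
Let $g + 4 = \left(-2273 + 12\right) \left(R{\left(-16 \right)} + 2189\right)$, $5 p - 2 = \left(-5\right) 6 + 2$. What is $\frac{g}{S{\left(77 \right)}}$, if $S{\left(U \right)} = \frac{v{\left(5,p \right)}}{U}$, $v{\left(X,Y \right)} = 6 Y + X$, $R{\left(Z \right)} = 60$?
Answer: $\frac{1957722305}{131} \approx 1.4944 \cdot 10^{7}$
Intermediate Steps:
$p = - \frac{26}{5}$ ($p = \frac{2}{5} + \frac{\left(-5\right) 6 + 2}{5} = \frac{2}{5} + \frac{-30 + 2}{5} = \frac{2}{5} + \frac{1}{5} \left(-28\right) = \frac{2}{5} - \frac{28}{5} = - \frac{26}{5} \approx -5.2$)
$v{\left(X,Y \right)} = X + 6 Y$
$g = -5084993$ ($g = -4 + \left(-2273 + 12\right) \left(60 + 2189\right) = -4 - 5084989 = -5084993$)
$S{\left(U \right)} = - \frac{131}{5 U}$ ($S{\left(U \right)} = \frac{5 + 6 \left(- \frac{26}{5}\right)}{U} = \frac{5 - \frac{156}{5}}{U} = - \frac{131}{5 U}$)
$\frac{g}{S{\left(77 \right)}} = - \frac{5084993}{\left(- \frac{131}{5}\right) \frac{1}{77}} = - \frac{5084993}{- \frac{131}{385}} = \left(-5084993\right) \left(- \frac{385}{131}\right) = \frac{1957722305}{131}$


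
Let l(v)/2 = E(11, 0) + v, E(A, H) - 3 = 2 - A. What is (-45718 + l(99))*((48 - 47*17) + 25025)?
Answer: -1105243768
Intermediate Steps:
E(A, H) = 5 - A (E(A, H) = 3 + (2 - A) = 5 - A)
l(v) = -12 + 2*v (l(v) = 2*((5 - 1*11) + v) = 2*((5 - 11) + v) = 2*(-6 + v) = -12 + 2*v)
(-45718 + l(99))*((48 - 47*17) + 25025) = (-45718 + (-12 + 2*99))*((48 - 47*17) + 25025) = (-45718 + (-12 + 198))*((48 - 799) + 25025) = (-45718 + 186)*(-751 + 25025) = -45532*24274 = -1105243768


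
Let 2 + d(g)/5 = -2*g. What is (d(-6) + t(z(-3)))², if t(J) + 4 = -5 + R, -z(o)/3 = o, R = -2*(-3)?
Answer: 2209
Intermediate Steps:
R = 6
z(o) = -3*o
t(J) = -3 (t(J) = -4 + (-5 + 6) = -4 + 1 = -3)
d(g) = -10 - 10*g (d(g) = -10 + 5*(-2*g) = -10 - 10*g)
(d(-6) + t(z(-3)))² = ((-10 - 10*(-6)) - 3)² = ((-10 + 60) - 3)² = (50 - 3)² = 47² = 2209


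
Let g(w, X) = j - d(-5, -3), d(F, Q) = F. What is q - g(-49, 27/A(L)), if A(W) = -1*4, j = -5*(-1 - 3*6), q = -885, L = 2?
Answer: -985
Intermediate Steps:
j = 95 (j = -5*(-1 - 18) = -5*(-19) = 95)
A(W) = -4
g(w, X) = 100 (g(w, X) = 95 - 1*(-5) = 95 + 5 = 100)
q - g(-49, 27/A(L)) = -885 - 1*100 = -885 - 100 = -985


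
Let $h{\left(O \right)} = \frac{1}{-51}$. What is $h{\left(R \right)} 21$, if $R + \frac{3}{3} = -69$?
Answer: $- \frac{7}{17} \approx -0.41176$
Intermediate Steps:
$R = -70$ ($R = -1 - 69 = -70$)
$h{\left(O \right)} = - \frac{1}{51}$
$h{\left(R \right)} 21 = \left(- \frac{1}{51}\right) 21 = - \frac{7}{17}$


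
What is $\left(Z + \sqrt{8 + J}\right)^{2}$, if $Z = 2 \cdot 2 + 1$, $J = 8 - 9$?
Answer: $\left(5 + \sqrt{7}\right)^{2} \approx 58.458$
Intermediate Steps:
$J = -1$ ($J = 8 - 9 = -1$)
$Z = 5$ ($Z = 4 + 1 = 5$)
$\left(Z + \sqrt{8 + J}\right)^{2} = \left(5 + \sqrt{8 - 1}\right)^{2} = \left(5 + \sqrt{7}\right)^{2}$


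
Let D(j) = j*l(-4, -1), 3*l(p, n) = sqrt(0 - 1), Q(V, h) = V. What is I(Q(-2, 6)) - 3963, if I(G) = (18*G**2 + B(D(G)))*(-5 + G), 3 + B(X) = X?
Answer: -4446 + 14*I/3 ≈ -4446.0 + 4.6667*I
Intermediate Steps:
l(p, n) = I/3 (l(p, n) = sqrt(0 - 1)/3 = sqrt(-1)/3 = I/3)
D(j) = I*j/3 (D(j) = j*(I/3) = I*j/3)
B(X) = -3 + X
I(G) = (-5 + G)*(-3 + 18*G**2 + I*G/3) (I(G) = (18*G**2 + (-3 + I*G/3))*(-5 + G) = (-3 + 18*G**2 + I*G/3)*(-5 + G) = (-5 + G)*(-3 + 18*G**2 + I*G/3))
I(Q(-2, 6)) - 3963 = (15 + 18*(-2)**3 - 1/3*(-2)*(9 + 5*I) + (1/3)*(-2)**2*(-270 + I)) - 3963 = (15 + 18*(-8) + (6 + 10*I/3) + (1/3)*4*(-270 + I)) - 3963 = (15 - 144 + (6 + 10*I/3) + (-360 + 4*I/3)) - 3963 = (-483 + 14*I/3) - 3963 = -4446 + 14*I/3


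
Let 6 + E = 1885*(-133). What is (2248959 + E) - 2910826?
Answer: -912578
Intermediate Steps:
E = -250711 (E = -6 + 1885*(-133) = -6 - 250705 = -250711)
(2248959 + E) - 2910826 = (2248959 - 250711) - 2910826 = 1998248 - 2910826 = -912578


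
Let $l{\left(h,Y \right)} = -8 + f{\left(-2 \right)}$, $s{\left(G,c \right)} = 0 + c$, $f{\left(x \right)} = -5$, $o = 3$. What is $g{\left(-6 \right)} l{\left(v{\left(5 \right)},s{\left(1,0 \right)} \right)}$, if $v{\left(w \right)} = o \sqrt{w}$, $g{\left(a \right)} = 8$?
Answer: $-104$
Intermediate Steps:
$s{\left(G,c \right)} = c$
$v{\left(w \right)} = 3 \sqrt{w}$
$l{\left(h,Y \right)} = -13$ ($l{\left(h,Y \right)} = -8 - 5 = -13$)
$g{\left(-6 \right)} l{\left(v{\left(5 \right)},s{\left(1,0 \right)} \right)} = 8 \left(-13\right) = -104$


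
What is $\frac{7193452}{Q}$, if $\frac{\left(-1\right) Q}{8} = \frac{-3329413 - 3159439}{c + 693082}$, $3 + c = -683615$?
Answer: $\frac{2127463429}{1622213} \approx 1311.5$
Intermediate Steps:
$c = -683618$ ($c = -3 - 683615 = -683618$)
$Q = \frac{6488852}{1183}$ ($Q = - 8 \frac{-3329413 - 3159439}{-683618 + 693082} = - 8 \left(- \frac{6488852}{9464}\right) = - 8 \left(\left(-6488852\right) \frac{1}{9464}\right) = \left(-8\right) \left(- \frac{1622213}{2366}\right) = \frac{6488852}{1183} \approx 5485.1$)
$\frac{7193452}{Q} = \frac{7193452}{\frac{6488852}{1183}} = 7193452 \cdot \frac{1183}{6488852} = \frac{2127463429}{1622213}$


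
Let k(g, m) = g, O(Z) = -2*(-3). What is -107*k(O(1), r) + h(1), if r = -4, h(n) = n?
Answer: -641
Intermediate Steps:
O(Z) = 6
-107*k(O(1), r) + h(1) = -107*6 + 1 = -642 + 1 = -641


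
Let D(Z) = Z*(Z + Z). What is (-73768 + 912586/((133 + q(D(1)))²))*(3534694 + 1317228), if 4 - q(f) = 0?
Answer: -6713308533269532/18769 ≈ -3.5768e+11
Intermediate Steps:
D(Z) = 2*Z² (D(Z) = Z*(2*Z) = 2*Z²)
q(f) = 4 (q(f) = 4 - 1*0 = 4 + 0 = 4)
(-73768 + 912586/((133 + q(D(1)))²))*(3534694 + 1317228) = (-73768 + 912586/((133 + 4)²))*(3534694 + 1317228) = (-73768 + 912586/(137²))*4851922 = (-73768 + 912586/18769)*4851922 = -1383639006/18769*4851922 = -6713308533269532/18769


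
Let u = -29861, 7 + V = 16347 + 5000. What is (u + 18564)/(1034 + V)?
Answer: -1027/2034 ≈ -0.50492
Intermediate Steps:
V = 21340 (V = -7 + (16347 + 5000) = -7 + 21347 = 21340)
(u + 18564)/(1034 + V) = (-29861 + 18564)/(1034 + 21340) = -11297/22374 = -11297*1/22374 = -1027/2034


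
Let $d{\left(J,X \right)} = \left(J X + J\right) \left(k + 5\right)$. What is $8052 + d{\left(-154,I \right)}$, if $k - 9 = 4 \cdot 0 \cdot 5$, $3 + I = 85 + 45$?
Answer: $-267916$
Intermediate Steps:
$I = 127$ ($I = -3 + \left(85 + 45\right) = -3 + 130 = 127$)
$k = 9$ ($k = 9 + 4 \cdot 0 \cdot 5 = 9 + 0 \cdot 5 = 9 + 0 = 9$)
$d{\left(J,X \right)} = 14 J + 14 J X$ ($d{\left(J,X \right)} = \left(J X + J\right) \left(9 + 5\right) = \left(J + J X\right) 14 = 14 J + 14 J X$)
$8052 + d{\left(-154,I \right)} = 8052 + 14 \left(-154\right) \left(1 + 127\right) = 8052 + 14 \left(-154\right) 128 = 8052 - 275968 = -267916$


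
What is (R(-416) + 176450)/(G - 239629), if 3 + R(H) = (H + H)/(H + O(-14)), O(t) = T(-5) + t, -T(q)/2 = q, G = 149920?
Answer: -18527143/9419445 ≈ -1.9669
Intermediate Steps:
T(q) = -2*q
O(t) = 10 + t (O(t) = -2*(-5) + t = 10 + t)
R(H) = -3 + 2*H/(-4 + H) (R(H) = -3 + (H + H)/(H + (10 - 14)) = -3 + (2*H)/(H - 4) = -3 + (2*H)/(-4 + H) = -3 + 2*H/(-4 + H))
(R(-416) + 176450)/(G - 239629) = ((12 - 1*(-416))/(-4 - 416) + 176450)/(149920 - 239629) = ((12 + 416)/(-420) + 176450)/(-89709) = (-1/420*428 + 176450)*(-1/89709) = (-107/105 + 176450)*(-1/89709) = (18527143/105)*(-1/89709) = -18527143/9419445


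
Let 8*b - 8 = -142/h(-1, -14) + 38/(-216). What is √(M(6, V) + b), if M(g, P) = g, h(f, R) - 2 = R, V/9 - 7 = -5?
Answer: √43842/72 ≈ 2.9081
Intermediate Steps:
V = 18 (V = 63 + 9*(-5) = 63 - 45 = 18)
h(f, R) = 2 + R
b = 2123/864 (b = 1 + (-142/(2 - 14) + 38/(-216))/8 = 1 + (-142/(-12) + 38*(-1/216))/8 = 1 + (-142*(-1/12) - 19/108)/8 = 1 + (71/6 - 19/108)/8 = 1 + (⅛)*(1259/108) = 1 + 1259/864 = 2123/864 ≈ 2.4572)
√(M(6, V) + b) = √(6 + 2123/864) = √(7307/864) = √43842/72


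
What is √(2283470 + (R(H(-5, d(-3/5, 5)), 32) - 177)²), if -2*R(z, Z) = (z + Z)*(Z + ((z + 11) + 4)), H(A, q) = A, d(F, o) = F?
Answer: √2837006 ≈ 1684.3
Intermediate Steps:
R(z, Z) = -(Z + z)*(15 + Z + z)/2 (R(z, Z) = -(z + Z)*(Z + ((z + 11) + 4))/2 = -(Z + z)*(Z + ((11 + z) + 4))/2 = -(Z + z)*(Z + (15 + z))/2 = -(Z + z)*(15 + Z + z)/2)
√(2283470 + (R(H(-5, d(-3/5, 5)), 32) - 177)²) = √(2283470 + ((-15/2*32 - 15/2*(-5) - ½*32² - ½*(-5)² - 1*32*(-5)) - 177)²) = √(2283470 + ((-240 + 75/2 - ½*1024 - ½*25 + 160) - 177)²) = √(2283470 + ((-240 + 75/2 - 512 - 25/2 + 160) - 177)²) = √(2283470 + (-567 - 177)²) = √(2283470 + (-744)²) = √(2283470 + 553536) = √2837006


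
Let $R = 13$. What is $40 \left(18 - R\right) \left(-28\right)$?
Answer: $-5600$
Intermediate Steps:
$40 \left(18 - R\right) \left(-28\right) = 40 \left(18 - 13\right) \left(-28\right) = 40 \cdot 5 \left(-28\right) = 200 \left(-28\right) = -5600$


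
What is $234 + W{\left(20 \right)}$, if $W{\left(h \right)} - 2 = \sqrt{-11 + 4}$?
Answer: $236 + i \sqrt{7} \approx 236.0 + 2.6458 i$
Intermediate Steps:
$W{\left(h \right)} = 2 + i \sqrt{7}$ ($W{\left(h \right)} = 2 + \sqrt{-11 + 4} = 2 + \sqrt{-7} = 2 + i \sqrt{7}$)
$234 + W{\left(20 \right)} = 234 + \left(2 + i \sqrt{7}\right) = 236 + i \sqrt{7}$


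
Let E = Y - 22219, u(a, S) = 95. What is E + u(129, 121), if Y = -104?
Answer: -22228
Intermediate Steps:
E = -22323 (E = -104 - 22219 = -22323)
E + u(129, 121) = -22323 + 95 = -22228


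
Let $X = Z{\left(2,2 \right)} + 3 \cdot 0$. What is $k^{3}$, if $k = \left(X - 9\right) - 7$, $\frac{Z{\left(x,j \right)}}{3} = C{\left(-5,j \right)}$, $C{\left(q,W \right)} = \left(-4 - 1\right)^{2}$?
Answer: $205379$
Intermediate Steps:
$C{\left(q,W \right)} = 25$ ($C{\left(q,W \right)} = \left(-5\right)^{2} = 25$)
$Z{\left(x,j \right)} = 75$ ($Z{\left(x,j \right)} = 3 \cdot 25 = 75$)
$X = 75$ ($X = 75 + 3 \cdot 0 = 75 + 0 = 75$)
$k = 59$ ($k = \left(75 - 9\right) - 7 = 66 - 7 = 59$)
$k^{3} = 59^{3} = 205379$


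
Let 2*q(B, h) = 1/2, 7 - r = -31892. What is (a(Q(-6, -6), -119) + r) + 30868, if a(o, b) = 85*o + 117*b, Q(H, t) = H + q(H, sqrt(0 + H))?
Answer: 193421/4 ≈ 48355.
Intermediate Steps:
r = 31899 (r = 7 - 1*(-31892) = 7 + 31892 = 31899)
q(B, h) = 1/4 (q(B, h) = (1/2)/2 = (1/2)*(1/2) = 1/4)
Q(H, t) = 1/4 + H (Q(H, t) = H + 1/4 = 1/4 + H)
(a(Q(-6, -6), -119) + r) + 30868 = ((85*(1/4 - 6) + 117*(-119)) + 31899) + 30868 = ((85*(-23/4) - 13923) + 31899) + 30868 = ((-1955/4 - 13923) + 31899) + 30868 = (-57647/4 + 31899) + 30868 = 69949/4 + 30868 = 193421/4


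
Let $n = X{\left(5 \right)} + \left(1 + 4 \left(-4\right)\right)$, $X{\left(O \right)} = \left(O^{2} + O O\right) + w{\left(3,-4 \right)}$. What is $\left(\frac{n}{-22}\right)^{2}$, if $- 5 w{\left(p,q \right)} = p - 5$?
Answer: $\frac{31329}{12100} \approx 2.5892$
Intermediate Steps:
$w{\left(p,q \right)} = 1 - \frac{p}{5}$ ($w{\left(p,q \right)} = - \frac{p - 5}{5} = - \frac{-5 + p}{5} = 1 - \frac{p}{5}$)
$X{\left(O \right)} = \frac{2}{5} + 2 O^{2}$ ($X{\left(O \right)} = \left(O^{2} + O O\right) + \left(1 - \frac{3}{5}\right) = \left(O^{2} + O^{2}\right) + \left(1 - \frac{3}{5}\right) = 2 O^{2} + \frac{2}{5} = \frac{2}{5} + 2 O^{2}$)
$n = \frac{177}{5}$ ($n = \left(\frac{2}{5} + 2 \cdot 5^{2}\right) + \left(1 + 4 \left(-4\right)\right) = \left(\frac{2}{5} + 2 \cdot 25\right) + \left(1 - 16\right) = \left(\frac{2}{5} + 50\right) - 15 = \frac{252}{5} - 15 = \frac{177}{5} \approx 35.4$)
$\left(\frac{n}{-22}\right)^{2} = \left(\frac{177}{5 \left(-22\right)}\right)^{2} = \left(\frac{177}{5} \left(- \frac{1}{22}\right)\right)^{2} = \left(- \frac{177}{110}\right)^{2} = \frac{31329}{12100}$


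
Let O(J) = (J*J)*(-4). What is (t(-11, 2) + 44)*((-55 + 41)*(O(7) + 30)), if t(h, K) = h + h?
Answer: 51128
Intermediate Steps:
t(h, K) = 2*h
O(J) = -4*J² (O(J) = J²*(-4) = -4*J²)
(t(-11, 2) + 44)*((-55 + 41)*(O(7) + 30)) = (2*(-11) + 44)*((-55 + 41)*(-4*7² + 30)) = (-22 + 44)*(-14*(-4*49 + 30)) = 22*(-14*(-196 + 30)) = 22*(-14*(-166)) = 22*2324 = 51128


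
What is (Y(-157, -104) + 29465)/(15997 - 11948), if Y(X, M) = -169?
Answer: 29296/4049 ≈ 7.2354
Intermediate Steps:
(Y(-157, -104) + 29465)/(15997 - 11948) = (-169 + 29465)/(15997 - 11948) = 29296/4049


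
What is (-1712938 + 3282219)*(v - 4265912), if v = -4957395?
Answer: -14473960432267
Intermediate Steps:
(-1712938 + 3282219)*(v - 4265912) = (-1712938 + 3282219)*(-4957395 - 4265912) = 1569281*(-9223307) = -14473960432267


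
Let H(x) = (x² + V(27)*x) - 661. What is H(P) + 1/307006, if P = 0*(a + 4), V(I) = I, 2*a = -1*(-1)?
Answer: -202930965/307006 ≈ -661.00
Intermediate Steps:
a = ½ (a = (-1*(-1))/2 = (½)*1 = ½ ≈ 0.50000)
P = 0 (P = 0*(½ + 4) = 0*(9/2) = 0)
H(x) = -661 + x² + 27*x (H(x) = (x² + 27*x) - 661 = -661 + x² + 27*x)
H(P) + 1/307006 = (-661 + 0² + 27*0) + 1/307006 = (-661 + 0 + 0) + 1/307006 = -661 + 1/307006 = -202930965/307006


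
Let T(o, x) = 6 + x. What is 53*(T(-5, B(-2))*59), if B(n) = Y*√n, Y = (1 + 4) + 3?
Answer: 18762 + 25016*I*√2 ≈ 18762.0 + 35378.0*I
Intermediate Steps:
Y = 8 (Y = 5 + 3 = 8)
B(n) = 8*√n
53*(T(-5, B(-2))*59) = 53*((6 + 8*√(-2))*59) = 53*((6 + 8*(I*√2))*59) = 53*((6 + 8*I*√2)*59) = 53*(354 + 472*I*√2) = 18762 + 25016*I*√2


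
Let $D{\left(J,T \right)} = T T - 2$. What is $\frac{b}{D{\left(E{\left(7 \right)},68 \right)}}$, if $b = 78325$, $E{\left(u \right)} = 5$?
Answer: $\frac{78325}{4622} \approx 16.946$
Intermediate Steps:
$D{\left(J,T \right)} = -2 + T^{2}$ ($D{\left(J,T \right)} = T^{2} - 2 = -2 + T^{2}$)
$\frac{b}{D{\left(E{\left(7 \right)},68 \right)}} = \frac{78325}{-2 + 68^{2}} = \frac{78325}{-2 + 4624} = \frac{78325}{4622}$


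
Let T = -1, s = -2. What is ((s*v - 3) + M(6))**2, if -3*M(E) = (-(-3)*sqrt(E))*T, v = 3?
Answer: (9 - sqrt(6))**2 ≈ 42.909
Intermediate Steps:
M(E) = sqrt(E) (M(E) = -(-(-3)*sqrt(E))*(-1)/3 = -3*sqrt(E)*(-1)/3 = -(-1)*sqrt(E) = sqrt(E))
((s*v - 3) + M(6))**2 = ((-2*3 - 3) + sqrt(6))**2 = ((-6 - 3) + sqrt(6))**2 = (-9 + sqrt(6))**2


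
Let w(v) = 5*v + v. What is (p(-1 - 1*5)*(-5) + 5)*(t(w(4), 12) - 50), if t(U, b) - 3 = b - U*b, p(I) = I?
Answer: -11305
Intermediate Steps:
w(v) = 6*v
t(U, b) = 3 + b - U*b (t(U, b) = 3 + (b - U*b) = 3 + b - U*b)
(p(-1 - 1*5)*(-5) + 5)*(t(w(4), 12) - 50) = ((-1 - 1*5)*(-5) + 5)*((3 + 12 - 1*6*4*12) - 50) = ((-1 - 5)*(-5) + 5)*((3 + 12 - 1*24*12) - 50) = (-6*(-5) + 5)*((3 + 12 - 288) - 50) = (30 + 5)*(-273 - 50) = 35*(-323) = -11305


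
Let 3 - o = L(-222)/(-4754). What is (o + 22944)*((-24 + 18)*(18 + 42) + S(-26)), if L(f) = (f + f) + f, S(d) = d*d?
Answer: 17236120776/2377 ≈ 7.2512e+6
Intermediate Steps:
S(d) = d²
L(f) = 3*f (L(f) = 2*f + f = 3*f)
o = 6798/2377 (o = 3 - 3*(-222)/(-4754) = 3 - (-666)*(-1)/4754 = 3 - 1*333/2377 = 3 - 333/2377 = 6798/2377 ≈ 2.8599)
(o + 22944)*((-24 + 18)*(18 + 42) + S(-26)) = (6798/2377 + 22944)*((-24 + 18)*(18 + 42) + (-26)²) = 54544686*(-6*60 + 676)/2377 = 54544686*(-360 + 676)/2377 = (54544686/2377)*316 = 17236120776/2377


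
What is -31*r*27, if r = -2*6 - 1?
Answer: 10881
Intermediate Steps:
r = -13 (r = -12 - 1 = -13)
-31*r*27 = -31*(-13)*27 = 403*27 = 10881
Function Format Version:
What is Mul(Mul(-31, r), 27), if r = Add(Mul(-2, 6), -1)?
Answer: 10881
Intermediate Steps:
r = -13 (r = Add(-12, -1) = -13)
Mul(Mul(-31, r), 27) = Mul(Mul(-31, -13), 27) = Mul(403, 27) = 10881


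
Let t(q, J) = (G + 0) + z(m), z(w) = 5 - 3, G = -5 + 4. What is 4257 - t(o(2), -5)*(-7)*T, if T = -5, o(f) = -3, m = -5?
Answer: 4222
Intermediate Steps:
G = -1
z(w) = 2
t(q, J) = 1 (t(q, J) = (-1 + 0) + 2 = -1 + 2 = 1)
4257 - t(o(2), -5)*(-7)*T = 4257 - 1*(-7)*(-5) = 4257 - (-7)*(-5) = 4257 - 1*35 = 4257 - 35 = 4222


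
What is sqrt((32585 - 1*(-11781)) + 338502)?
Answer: 2*sqrt(95717) ≈ 618.76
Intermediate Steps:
sqrt((32585 - 1*(-11781)) + 338502) = sqrt((32585 + 11781) + 338502) = sqrt(44366 + 338502) = sqrt(382868) = 2*sqrt(95717)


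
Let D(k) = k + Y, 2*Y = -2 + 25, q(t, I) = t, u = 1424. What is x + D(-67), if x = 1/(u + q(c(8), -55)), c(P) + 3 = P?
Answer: -158617/2858 ≈ -55.499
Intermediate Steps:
c(P) = -3 + P
Y = 23/2 (Y = (-2 + 25)/2 = (½)*23 = 23/2 ≈ 11.500)
D(k) = 23/2 + k (D(k) = k + 23/2 = 23/2 + k)
x = 1/1429 (x = 1/(1424 + (-3 + 8)) = 1/(1424 + 5) = 1/1429 ≈ 0.00069979)
x + D(-67) = 1/1429 + (23/2 - 67) = 1/1429 - 111/2 = -158617/2858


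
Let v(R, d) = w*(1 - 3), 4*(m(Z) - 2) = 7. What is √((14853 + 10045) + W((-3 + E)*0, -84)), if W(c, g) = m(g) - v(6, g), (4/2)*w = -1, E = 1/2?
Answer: 3*√11067/2 ≈ 157.80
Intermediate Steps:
E = ½ ≈ 0.50000
w = -½ (w = (½)*(-1) = -½ ≈ -0.50000)
m(Z) = 15/4 (m(Z) = 2 + (¼)*7 = 2 + 7/4 = 15/4)
v(R, d) = 1 (v(R, d) = -(1 - 3)/2 = -½*(-2) = 1)
W(c, g) = 11/4 (W(c, g) = 15/4 - 1*1 = 15/4 - 1 = 11/4)
√((14853 + 10045) + W((-3 + E)*0, -84)) = √((14853 + 10045) + 11/4) = √(24898 + 11/4) = √(99603/4) = 3*√11067/2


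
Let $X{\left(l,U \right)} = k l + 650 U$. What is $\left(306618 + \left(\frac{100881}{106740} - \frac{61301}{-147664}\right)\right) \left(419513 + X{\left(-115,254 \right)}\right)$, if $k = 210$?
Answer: $\frac{75239490614522008707}{437823760} \approx 1.7185 \cdot 10^{11}$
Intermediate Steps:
$X{\left(l,U \right)} = 210 l + 650 U$
$\left(306618 + \left(\frac{100881}{106740} - \frac{61301}{-147664}\right)\right) \left(419513 + X{\left(-115,254 \right)}\right) = \left(306618 + \left(\frac{100881}{106740} - \frac{61301}{-147664}\right)\right) \left(419513 + \left(210 \left(-115\right) + 650 \cdot 254\right)\right) = \left(306618 + \left(100881 \cdot \frac{1}{106740} - - \frac{61301}{147664}\right)\right) \left(419513 + \left(-24150 + 165100\right)\right) = \left(306618 + \left(\frac{11209}{11860} + \frac{61301}{147664}\right)\right) \left(419513 + 140950\right) = \left(306618 + \frac{595548909}{437823760}\right) 560463 = \frac{134245241192589}{437823760} \cdot 560463 = \frac{75239490614522008707}{437823760}$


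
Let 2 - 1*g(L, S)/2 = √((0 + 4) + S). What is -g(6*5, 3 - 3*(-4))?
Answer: -4 + 2*√19 ≈ 4.7178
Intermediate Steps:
g(L, S) = 4 - 2*√(4 + S) (g(L, S) = 4 - 2*√((0 + 4) + S) = 4 - 2*√(4 + S))
-g(6*5, 3 - 3*(-4)) = -(4 - 2*√(4 + (3 - 3*(-4)))) = -(4 - 2*√(4 + (3 + 12))) = -(4 - 2*√(4 + 15)) = -(4 - 2*√19) = -4 + 2*√19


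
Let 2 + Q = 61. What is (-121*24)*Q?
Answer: -171336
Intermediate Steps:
Q = 59 (Q = -2 + 61 = 59)
(-121*24)*Q = -121*24*59 = -2904*59 = -171336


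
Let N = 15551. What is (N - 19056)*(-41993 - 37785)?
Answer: 279621890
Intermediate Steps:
(N - 19056)*(-41993 - 37785) = (15551 - 19056)*(-41993 - 37785) = -3505*(-79778) = 279621890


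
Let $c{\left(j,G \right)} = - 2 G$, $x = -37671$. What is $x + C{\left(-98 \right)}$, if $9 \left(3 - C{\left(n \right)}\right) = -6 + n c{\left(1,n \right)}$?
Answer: $- \frac{319798}{9} \approx -35533.0$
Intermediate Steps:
$C{\left(n \right)} = \frac{11}{3} + \frac{2 n^{2}}{9}$ ($C{\left(n \right)} = 3 - \frac{-6 + n \left(- 2 n\right)}{9} = 3 - \frac{-6 - 2 n^{2}}{9} = 3 + \left(\frac{2}{3} + \frac{2 n^{2}}{9}\right) = \frac{11}{3} + \frac{2 n^{2}}{9}$)
$x + C{\left(-98 \right)} = -37671 + \left(\frac{11}{3} + \frac{2 \left(-98\right)^{2}}{9}\right) = -37671 + \left(\frac{11}{3} + \frac{2}{9} \cdot 9604\right) = -37671 + \left(\frac{11}{3} + \frac{19208}{9}\right) = -37671 + \frac{19241}{9} = - \frac{319798}{9}$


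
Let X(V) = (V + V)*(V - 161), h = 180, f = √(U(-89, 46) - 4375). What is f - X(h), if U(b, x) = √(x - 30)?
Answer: -6840 + I*√4371 ≈ -6840.0 + 66.114*I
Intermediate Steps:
U(b, x) = √(-30 + x)
f = I*√4371 (f = √(√(-30 + 46) - 4375) = √(√16 - 4375) = √(4 - 4375) = √(-4371) = I*√4371 ≈ 66.114*I)
X(V) = 2*V*(-161 + V) (X(V) = (2*V)*(-161 + V) = 2*V*(-161 + V))
f - X(h) = I*√4371 - 2*180*(-161 + 180) = I*√4371 - 2*180*19 = I*√4371 - 1*6840 = I*√4371 - 6840 = -6840 + I*√4371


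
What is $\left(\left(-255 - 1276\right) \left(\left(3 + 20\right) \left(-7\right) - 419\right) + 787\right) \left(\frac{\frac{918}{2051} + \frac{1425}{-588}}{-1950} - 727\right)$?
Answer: $- \frac{72356912901141143}{111984600} \approx -6.4613 \cdot 10^{8}$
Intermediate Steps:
$\left(\left(-255 - 1276\right) \left(\left(3 + 20\right) \left(-7\right) - 419\right) + 787\right) \left(\frac{\frac{918}{2051} + \frac{1425}{-588}}{-1950} - 727\right) = \left(- 1531 \left(23 \left(-7\right) - 419\right) + 787\right) \left(\left(918 \cdot \frac{1}{2051} + 1425 \left(- \frac{1}{588}\right)\right) \left(- \frac{1}{1950}\right) - 727\right) = \left(- 1531 \left(-161 - 419\right) + 787\right) \left(\left(\frac{918}{2051} - \frac{475}{196}\right) \left(- \frac{1}{1950}\right) - 727\right) = \left(\left(-1531\right) \left(-580\right) + 787\right) \left(\left(- \frac{113471}{57428}\right) \left(- \frac{1}{1950}\right) - 727\right) = \left(887980 + 787\right) \left(\frac{113471}{111984600} - 727\right) = 888767 \left(- \frac{81412690729}{111984600}\right) = - \frac{72356912901141143}{111984600}$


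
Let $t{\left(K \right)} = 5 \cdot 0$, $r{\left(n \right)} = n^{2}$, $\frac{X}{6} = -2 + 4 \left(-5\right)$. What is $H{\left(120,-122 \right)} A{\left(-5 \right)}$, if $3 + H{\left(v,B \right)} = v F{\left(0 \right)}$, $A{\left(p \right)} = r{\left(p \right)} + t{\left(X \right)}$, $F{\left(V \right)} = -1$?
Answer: $-3075$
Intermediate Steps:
$X = -132$ ($X = 6 \left(-2 + 4 \left(-5\right)\right) = 6 \left(-2 - 20\right) = 6 \left(-22\right) = -132$)
$t{\left(K \right)} = 0$
$A{\left(p \right)} = p^{2}$ ($A{\left(p \right)} = p^{2} + 0 = p^{2}$)
$H{\left(v,B \right)} = -3 - v$ ($H{\left(v,B \right)} = -3 + v \left(-1\right) = -3 - v$)
$H{\left(120,-122 \right)} A{\left(-5 \right)} = \left(-3 - 120\right) \left(-5\right)^{2} = \left(-3 - 120\right) 25 = \left(-123\right) 25 = -3075$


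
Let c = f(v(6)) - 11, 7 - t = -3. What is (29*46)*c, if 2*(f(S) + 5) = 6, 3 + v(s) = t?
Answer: -17342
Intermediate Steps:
t = 10 (t = 7 - 1*(-3) = 7 + 3 = 10)
v(s) = 7 (v(s) = -3 + 10 = 7)
f(S) = -2 (f(S) = -5 + (½)*6 = -5 + 3 = -2)
c = -13 (c = -2 - 11 = -13)
(29*46)*c = (29*46)*(-13) = 1334*(-13) = -17342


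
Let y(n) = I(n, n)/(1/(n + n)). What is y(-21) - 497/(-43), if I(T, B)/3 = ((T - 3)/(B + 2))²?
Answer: -2941351/15523 ≈ -189.48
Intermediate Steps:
I(T, B) = 3*(-3 + T)²/(2 + B)² (I(T, B) = 3*((T - 3)/(B + 2))² = 3*((-3 + T)/(2 + B))² = 3*((-3 + T)²/(2 + B)²) = 3*(-3 + T)²/(2 + B)²)
y(n) = 6*n*(-3 + n)²/(2 + n)² (y(n) = (3*(-3 + n)²/(2 + n)²)/(1/(n + n)) = (3*(-3 + n)²/(2 + n)²)/(1/(2*n)) = (3*(-3 + n)²/(2 + n)²)/((1/(2*n))) = (3*(-3 + n)²/(2 + n)²)*(2*n) = 6*n*(-3 + n)²/(2 + n)²)
y(-21) - 497/(-43) = 6*(-21)*(-3 - 21)²/(2 - 21)² - 497/(-43) = 6*(-21)*(-24)²/(-19)² - 497*(-1/43) = 6*(-21)*576*(1/361) + 497/43 = -72576/361 + 497/43 = -2941351/15523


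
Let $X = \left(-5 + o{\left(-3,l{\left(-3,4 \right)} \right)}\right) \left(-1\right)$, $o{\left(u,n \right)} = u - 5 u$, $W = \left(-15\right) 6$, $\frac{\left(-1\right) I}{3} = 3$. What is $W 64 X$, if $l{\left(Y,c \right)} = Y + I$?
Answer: $40320$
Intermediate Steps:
$I = -9$ ($I = \left(-3\right) 3 = -9$)
$W = -90$
$l{\left(Y,c \right)} = -9 + Y$ ($l{\left(Y,c \right)} = Y - 9 = -9 + Y$)
$o{\left(u,n \right)} = - 4 u$
$X = -7$ ($X = \left(-5 - -12\right) \left(-1\right) = \left(-5 + 12\right) \left(-1\right) = 7 \left(-1\right) = -7$)
$W 64 X = \left(-90\right) 64 \left(-7\right) = \left(-5760\right) \left(-7\right) = 40320$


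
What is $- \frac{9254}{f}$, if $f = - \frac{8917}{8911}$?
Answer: $\frac{82462394}{8917} \approx 9247.8$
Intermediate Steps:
$f = - \frac{8917}{8911}$ ($f = \left(-8917\right) \frac{1}{8911} = - \frac{8917}{8911} \approx -1.0007$)
$- \frac{9254}{f} = - \frac{9254}{- \frac{8917}{8911}} = \left(-9254\right) \left(- \frac{8911}{8917}\right) = \frac{82462394}{8917}$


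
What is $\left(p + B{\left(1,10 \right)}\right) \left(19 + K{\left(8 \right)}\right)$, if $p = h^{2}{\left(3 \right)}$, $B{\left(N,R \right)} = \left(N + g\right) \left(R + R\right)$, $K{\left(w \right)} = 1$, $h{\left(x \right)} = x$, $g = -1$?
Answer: $180$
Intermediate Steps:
$B{\left(N,R \right)} = 2 R \left(-1 + N\right)$ ($B{\left(N,R \right)} = \left(N - 1\right) \left(R + R\right) = \left(-1 + N\right) 2 R = 2 R \left(-1 + N\right)$)
$p = 9$ ($p = 3^{2} = 9$)
$\left(p + B{\left(1,10 \right)}\right) \left(19 + K{\left(8 \right)}\right) = \left(9 + 2 \cdot 10 \left(-1 + 1\right)\right) \left(19 + 1\right) = \left(9 + 2 \cdot 10 \cdot 0\right) 20 = \left(9 + 0\right) 20 = 9 \cdot 20 = 180$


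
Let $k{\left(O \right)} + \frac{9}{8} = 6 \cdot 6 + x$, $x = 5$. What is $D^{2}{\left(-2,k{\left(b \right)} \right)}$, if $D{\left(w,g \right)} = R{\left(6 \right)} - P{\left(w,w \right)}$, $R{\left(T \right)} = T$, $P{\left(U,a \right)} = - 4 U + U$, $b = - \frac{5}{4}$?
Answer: $0$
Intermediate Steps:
$b = - \frac{5}{4}$ ($b = \left(-5\right) \frac{1}{4} = - \frac{5}{4} \approx -1.25$)
$P{\left(U,a \right)} = - 3 U$
$k{\left(O \right)} = \frac{319}{8}$ ($k{\left(O \right)} = - \frac{9}{8} + \left(6 \cdot 6 + 5\right) = - \frac{9}{8} + \left(36 + 5\right) = - \frac{9}{8} + 41 = \frac{319}{8}$)
$D{\left(w,g \right)} = 6 + 3 w$ ($D{\left(w,g \right)} = 6 - - 3 w = 6 + 3 w$)
$D^{2}{\left(-2,k{\left(b \right)} \right)} = \left(6 + 3 \left(-2\right)\right)^{2} = \left(6 - 6\right)^{2} = 0^{2} = 0$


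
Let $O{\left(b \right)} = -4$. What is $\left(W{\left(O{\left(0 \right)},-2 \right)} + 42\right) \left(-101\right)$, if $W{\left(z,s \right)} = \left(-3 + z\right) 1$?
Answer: $-3535$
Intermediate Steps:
$W{\left(z,s \right)} = -3 + z$
$\left(W{\left(O{\left(0 \right)},-2 \right)} + 42\right) \left(-101\right) = \left(\left(-3 - 4\right) + 42\right) \left(-101\right) = \left(-7 + 42\right) \left(-101\right) = 35 \left(-101\right) = -3535$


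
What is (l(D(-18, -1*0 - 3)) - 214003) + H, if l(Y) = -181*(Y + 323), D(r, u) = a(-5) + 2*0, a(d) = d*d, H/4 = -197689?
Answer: -1067747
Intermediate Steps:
H = -790756 (H = 4*(-197689) = -790756)
a(d) = d²
D(r, u) = 25 (D(r, u) = (-5)² + 2*0 = 25 + 0 = 25)
l(Y) = -58463 - 181*Y (l(Y) = -181*(323 + Y) = -58463 - 181*Y)
(l(D(-18, -1*0 - 3)) - 214003) + H = ((-58463 - 181*25) - 214003) - 790756 = ((-58463 - 4525) - 214003) - 790756 = (-62988 - 214003) - 790756 = -276991 - 790756 = -1067747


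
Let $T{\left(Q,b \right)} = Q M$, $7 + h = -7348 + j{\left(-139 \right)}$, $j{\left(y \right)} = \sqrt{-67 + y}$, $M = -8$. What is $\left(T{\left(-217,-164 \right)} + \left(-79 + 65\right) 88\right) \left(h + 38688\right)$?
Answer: $15791832 + 504 i \sqrt{206} \approx 1.5792 \cdot 10^{7} + 7233.8 i$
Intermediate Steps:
$h = -7355 + i \sqrt{206}$ ($h = -7 - \left(7348 - \sqrt{-67 - 139}\right) = -7 - \left(7348 - \sqrt{-206}\right) = -7 - \left(7348 - i \sqrt{206}\right) = -7355 + i \sqrt{206} \approx -7355.0 + 14.353 i$)
$T{\left(Q,b \right)} = - 8 Q$ ($T{\left(Q,b \right)} = Q \left(-8\right) = - 8 Q$)
$\left(T{\left(-217,-164 \right)} + \left(-79 + 65\right) 88\right) \left(h + 38688\right) = \left(\left(-8\right) \left(-217\right) + \left(-79 + 65\right) 88\right) \left(\left(-7355 + i \sqrt{206}\right) + 38688\right) = \left(1736 - 1232\right) \left(31333 + i \sqrt{206}\right) = 504 \left(31333 + i \sqrt{206}\right) = 15791832 + 504 i \sqrt{206}$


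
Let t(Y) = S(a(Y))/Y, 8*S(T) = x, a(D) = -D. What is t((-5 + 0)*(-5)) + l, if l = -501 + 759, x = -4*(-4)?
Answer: 6452/25 ≈ 258.08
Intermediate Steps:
x = 16
S(T) = 2 (S(T) = (1/8)*16 = 2)
t(Y) = 2/Y
l = 258
t((-5 + 0)*(-5)) + l = 2/(((-5 + 0)*(-5))) + 258 = 2/((-5*(-5))) + 258 = 2/25 + 258 = 6452/25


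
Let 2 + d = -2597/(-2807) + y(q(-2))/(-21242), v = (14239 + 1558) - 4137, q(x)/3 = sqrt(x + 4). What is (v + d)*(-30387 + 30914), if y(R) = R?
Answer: 2463845683/401 - 1581*sqrt(2)/21242 ≈ 6.1443e+6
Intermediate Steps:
q(x) = 3*sqrt(4 + x) (q(x) = 3*sqrt(x + 4) = 3*sqrt(4 + x))
v = 11660 (v = 15797 - 4137 = 11660)
d = -431/401 - 3*sqrt(2)/21242 (d = -2 + (-2597/(-2807) + (3*sqrt(4 - 2))/(-21242)) = -2 + (-2597*(-1/2807) + (3*sqrt(2))*(-1/21242)) = -2 + (371/401 - 3*sqrt(2)/21242) = -431/401 - 3*sqrt(2)/21242 ≈ -1.0750)
(v + d)*(-30387 + 30914) = (11660 + (-431/401 - 3*sqrt(2)/21242))*(-30387 + 30914) = (4675229/401 - 3*sqrt(2)/21242)*527 = 2463845683/401 - 1581*sqrt(2)/21242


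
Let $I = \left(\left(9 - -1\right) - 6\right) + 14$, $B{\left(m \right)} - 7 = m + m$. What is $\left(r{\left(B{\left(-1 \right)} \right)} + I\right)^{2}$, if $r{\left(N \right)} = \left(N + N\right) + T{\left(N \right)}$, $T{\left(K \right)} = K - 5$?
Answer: $784$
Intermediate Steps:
$T{\left(K \right)} = -5 + K$
$B{\left(m \right)} = 7 + 2 m$ ($B{\left(m \right)} = 7 + \left(m + m\right) = 7 + 2 m$)
$r{\left(N \right)} = -5 + 3 N$ ($r{\left(N \right)} = \left(N + N\right) + \left(-5 + N\right) = 2 N + \left(-5 + N\right) = -5 + 3 N$)
$I = 18$ ($I = \left(\left(9 + 1\right) - 6\right) + 14 = \left(10 - 6\right) + 14 = 4 + 14 = 18$)
$\left(r{\left(B{\left(-1 \right)} \right)} + I\right)^{2} = \left(\left(-5 + 3 \left(7 + 2 \left(-1\right)\right)\right) + 18\right)^{2} = \left(\left(-5 + 3 \left(7 - 2\right)\right) + 18\right)^{2} = \left(\left(-5 + 3 \cdot 5\right) + 18\right)^{2} = \left(\left(-5 + 15\right) + 18\right)^{2} = \left(10 + 18\right)^{2} = 28^{2} = 784$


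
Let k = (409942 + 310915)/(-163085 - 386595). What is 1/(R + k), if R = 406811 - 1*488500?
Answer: -549680/44903530377 ≈ -1.2241e-5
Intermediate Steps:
R = -81689 (R = 406811 - 488500 = -81689)
k = -720857/549680 (k = 720857/(-549680) = 720857*(-1/549680) = -720857/549680 ≈ -1.3114)
1/(R + k) = 1/(-81689 - 720857/549680) = 1/(-44903530377/549680) = -549680/44903530377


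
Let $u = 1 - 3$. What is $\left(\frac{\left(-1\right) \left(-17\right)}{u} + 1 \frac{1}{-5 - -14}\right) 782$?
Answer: $- \frac{59041}{9} \approx -6560.1$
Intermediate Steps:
$u = -2$ ($u = 1 - 3 = -2$)
$\left(\frac{\left(-1\right) \left(-17\right)}{u} + 1 \frac{1}{-5 - -14}\right) 782 = \left(\frac{\left(-1\right) \left(-17\right)}{-2} + 1 \frac{1}{-5 - -14}\right) 782 = \left(17 \left(- \frac{1}{2}\right) + 1 \frac{1}{-5 + 14}\right) 782 = \left(- \frac{17}{2} + 1 \cdot \frac{1}{9}\right) 782 = \left(- \frac{17}{2} + \frac{1}{9}\right) 782 = \left(- \frac{151}{18}\right) 782 = - \frac{59041}{9}$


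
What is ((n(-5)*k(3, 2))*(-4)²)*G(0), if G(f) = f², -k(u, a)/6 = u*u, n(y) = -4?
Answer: 0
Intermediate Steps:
k(u, a) = -6*u² (k(u, a) = -6*u*u = -6*u²)
((n(-5)*k(3, 2))*(-4)²)*G(0) = (-(-24)*3²*(-4)²)*0² = (-(-24)*9*16)*0 = (-4*(-54)*16)*0 = (216*16)*0 = 3456*0 = 0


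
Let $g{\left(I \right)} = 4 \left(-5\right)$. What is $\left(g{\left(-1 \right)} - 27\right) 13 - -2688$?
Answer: $2077$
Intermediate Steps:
$g{\left(I \right)} = -20$
$\left(g{\left(-1 \right)} - 27\right) 13 - -2688 = \left(-20 - 27\right) 13 - -2688 = \left(-47\right) 13 + 2688 = -611 + 2688 = 2077$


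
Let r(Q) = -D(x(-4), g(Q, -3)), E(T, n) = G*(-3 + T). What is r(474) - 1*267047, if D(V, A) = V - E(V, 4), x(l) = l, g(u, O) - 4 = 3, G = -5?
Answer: -267008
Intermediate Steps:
g(u, O) = 7 (g(u, O) = 4 + 3 = 7)
E(T, n) = 15 - 5*T (E(T, n) = -5*(-3 + T) = 15 - 5*T)
D(V, A) = -15 + 6*V (D(V, A) = V - (15 - 5*V) = V + (-15 + 5*V) = -15 + 6*V)
r(Q) = 39 (r(Q) = -(-15 + 6*(-4)) = -(-15 - 24) = -1*(-39) = 39)
r(474) - 1*267047 = 39 - 1*267047 = 39 - 267047 = -267008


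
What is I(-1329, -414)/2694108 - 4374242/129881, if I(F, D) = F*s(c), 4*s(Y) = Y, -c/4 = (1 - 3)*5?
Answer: -1964401080771/58318906858 ≈ -33.684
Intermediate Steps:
c = 40 (c = -4*(1 - 3)*5 = -(-8)*5 = -4*(-10) = 40)
s(Y) = Y/4
I(F, D) = 10*F (I(F, D) = F*((1/4)*40) = F*10 = 10*F)
I(-1329, -414)/2694108 - 4374242/129881 = (10*(-1329))/2694108 - 4374242/129881 = -13290*1/2694108 - 4374242*1/129881 = -2215/449018 - 4374242/129881 = -1964401080771/58318906858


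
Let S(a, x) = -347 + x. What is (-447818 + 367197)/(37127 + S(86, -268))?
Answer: -80621/36512 ≈ -2.2081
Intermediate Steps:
(-447818 + 367197)/(37127 + S(86, -268)) = (-447818 + 367197)/(37127 + (-347 - 268)) = -80621/(37127 - 615) = -80621/36512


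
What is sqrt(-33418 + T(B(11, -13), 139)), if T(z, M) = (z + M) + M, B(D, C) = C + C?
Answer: I*sqrt(33166) ≈ 182.12*I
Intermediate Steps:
B(D, C) = 2*C
T(z, M) = z + 2*M (T(z, M) = (M + z) + M = z + 2*M)
sqrt(-33418 + T(B(11, -13), 139)) = sqrt(-33418 + (2*(-13) + 2*139)) = sqrt(-33418 + (-26 + 278)) = sqrt(-33418 + 252) = sqrt(-33166) = I*sqrt(33166)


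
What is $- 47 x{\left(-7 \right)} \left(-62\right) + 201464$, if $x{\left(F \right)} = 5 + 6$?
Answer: $233518$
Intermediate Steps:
$x{\left(F \right)} = 11$
$- 47 x{\left(-7 \right)} \left(-62\right) + 201464 = \left(-47\right) 11 \left(-62\right) + 201464 = \left(-517\right) \left(-62\right) + 201464 = 32054 + 201464 = 233518$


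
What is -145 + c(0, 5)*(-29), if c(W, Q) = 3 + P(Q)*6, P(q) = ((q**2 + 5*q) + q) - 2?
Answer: -9454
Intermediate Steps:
P(q) = -2 + q**2 + 6*q (P(q) = (q**2 + 6*q) - 2 = -2 + q**2 + 6*q)
c(W, Q) = -9 + 6*Q**2 + 36*Q (c(W, Q) = 3 + (-2 + Q**2 + 6*Q)*6 = 3 + (-12 + 6*Q**2 + 36*Q) = -9 + 6*Q**2 + 36*Q)
-145 + c(0, 5)*(-29) = -145 + (-9 + 6*5**2 + 36*5)*(-29) = -145 + (-9 + 6*25 + 180)*(-29) = -145 + (-9 + 150 + 180)*(-29) = -145 + 321*(-29) = -145 - 9309 = -9454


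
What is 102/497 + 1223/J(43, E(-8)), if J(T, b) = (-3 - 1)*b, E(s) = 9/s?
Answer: 1216580/4473 ≈ 271.98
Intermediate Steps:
J(T, b) = -4*b
102/497 + 1223/J(43, E(-8)) = 102/497 + 1223/((-36/(-8))) = 102*(1/497) + 1223/((-36*(-1)/8)) = 102/497 + 1223/((-4*(-9/8))) = 102/497 + 1223/(9/2) = 102/497 + 1223*(2/9) = 102/497 + 2446/9 = 1216580/4473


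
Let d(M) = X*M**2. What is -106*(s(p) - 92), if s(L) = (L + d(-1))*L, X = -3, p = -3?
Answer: 7844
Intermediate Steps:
d(M) = -3*M**2
s(L) = L*(-3 + L) (s(L) = (L - 3*(-1)**2)*L = (L - 3*1)*L = (L - 3)*L = (-3 + L)*L = L*(-3 + L))
-106*(s(p) - 92) = -106*(-3*(-3 - 3) - 92) = -106*(-3*(-6) - 92) = -106*(18 - 92) = -106*(-74) = 7844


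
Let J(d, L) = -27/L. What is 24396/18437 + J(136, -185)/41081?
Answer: 185409731859/140120923445 ≈ 1.3232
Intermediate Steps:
24396/18437 + J(136, -185)/41081 = 24396/18437 - 27/(-185)/41081 = 24396*(1/18437) - 27*(-1/185)*(1/41081) = 24396/18437 + (27/185)*(1/41081) = 24396/18437 + 27/7599985 = 185409731859/140120923445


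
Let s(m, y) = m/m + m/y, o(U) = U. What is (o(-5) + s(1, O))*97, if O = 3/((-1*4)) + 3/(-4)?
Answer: -1358/3 ≈ -452.67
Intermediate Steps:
O = -3/2 (O = 3/(-4) + 3*(-¼) = 3*(-¼) - ¾ = -¾ - ¾ = -3/2 ≈ -1.5000)
s(m, y) = 1 + m/y
(o(-5) + s(1, O))*97 = (-5 + (1 - 3/2)/(-3/2))*97 = (-5 - ⅔*(-½))*97 = (-5 + ⅓)*97 = -14/3*97 = -1358/3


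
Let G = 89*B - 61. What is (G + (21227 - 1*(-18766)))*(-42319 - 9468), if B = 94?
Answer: -2501208526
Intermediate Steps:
G = 8305 (G = 89*94 - 61 = 8366 - 61 = 8305)
(G + (21227 - 1*(-18766)))*(-42319 - 9468) = (8305 + (21227 - 1*(-18766)))*(-42319 - 9468) = (8305 + (21227 + 18766))*(-51787) = (8305 + 39993)*(-51787) = 48298*(-51787) = -2501208526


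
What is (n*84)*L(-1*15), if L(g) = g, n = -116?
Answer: 146160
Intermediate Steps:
(n*84)*L(-1*15) = (-116*84)*(-1*15) = -9744*(-15) = 146160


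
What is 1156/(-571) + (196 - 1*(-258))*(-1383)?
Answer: -358521778/571 ≈ -6.2788e+5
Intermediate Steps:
1156/(-571) + (196 - 1*(-258))*(-1383) = 1156*(-1/571) + (196 + 258)*(-1383) = -1156/571 + 454*(-1383) = -1156/571 - 627882 = -358521778/571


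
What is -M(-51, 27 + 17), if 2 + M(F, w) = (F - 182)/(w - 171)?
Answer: 21/127 ≈ 0.16535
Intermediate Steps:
M(F, w) = -2 + (-182 + F)/(-171 + w) (M(F, w) = -2 + (F - 182)/(w - 171) = -2 + (-182 + F)/(-171 + w))
-M(-51, 27 + 17) = -(160 - 51 - 2*(27 + 17))/(-171 + (27 + 17)) = -(160 - 51 - 2*44)/(-171 + 44) = -(160 - 51 - 88)/(-127) = -(-1)*21/127 = -1*(-21/127) = 21/127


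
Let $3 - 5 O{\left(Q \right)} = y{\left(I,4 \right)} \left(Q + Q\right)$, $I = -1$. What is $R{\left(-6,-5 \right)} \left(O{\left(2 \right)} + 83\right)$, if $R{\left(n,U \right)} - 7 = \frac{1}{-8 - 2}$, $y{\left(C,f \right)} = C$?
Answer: $\frac{14559}{25} \approx 582.36$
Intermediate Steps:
$R{\left(n,U \right)} = \frac{69}{10}$ ($R{\left(n,U \right)} = 7 + \frac{1}{-8 - 2} = 7 + \frac{1}{-10} = 7 - \frac{1}{10} = \frac{69}{10}$)
$O{\left(Q \right)} = \frac{3}{5} + \frac{2 Q}{5}$ ($O{\left(Q \right)} = \frac{3}{5} - \frac{\left(-1\right) \left(Q + Q\right)}{5} = \frac{3}{5} - \frac{\left(-1\right) 2 Q}{5} = \frac{3}{5} - \frac{\left(-2\right) Q}{5} = \frac{3}{5} + \frac{2 Q}{5}$)
$R{\left(-6,-5 \right)} \left(O{\left(2 \right)} + 83\right) = \frac{69 \left(\left(\frac{3}{5} + \frac{2}{5} \cdot 2\right) + 83\right)}{10} = \frac{69 \left(\left(\frac{3}{5} + \frac{4}{5}\right) + 83\right)}{10} = \frac{69 \left(\frac{7}{5} + 83\right)}{10} = \frac{69}{10} \cdot \frac{422}{5} = \frac{14559}{25}$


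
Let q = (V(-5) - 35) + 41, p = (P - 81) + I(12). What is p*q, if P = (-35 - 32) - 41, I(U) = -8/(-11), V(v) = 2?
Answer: -16568/11 ≈ -1506.2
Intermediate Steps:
I(U) = 8/11 (I(U) = -8*(-1/11) = 8/11)
P = -108 (P = -67 - 41 = -108)
p = -2071/11 (p = (-108 - 81) + 8/11 = -189 + 8/11 = -2071/11 ≈ -188.27)
q = 8 (q = (2 - 35) + 41 = -33 + 41 = 8)
p*q = -2071/11*8 = -16568/11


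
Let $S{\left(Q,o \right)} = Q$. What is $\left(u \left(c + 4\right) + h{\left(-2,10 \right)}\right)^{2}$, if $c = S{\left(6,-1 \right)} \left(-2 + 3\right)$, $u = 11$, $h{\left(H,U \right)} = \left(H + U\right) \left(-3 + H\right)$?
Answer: $4900$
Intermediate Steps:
$h{\left(H,U \right)} = \left(-3 + H\right) \left(H + U\right)$
$c = 6$ ($c = 6 \left(-2 + 3\right) = 6 \cdot 1 = 6$)
$\left(u \left(c + 4\right) + h{\left(-2,10 \right)}\right)^{2} = \left(11 \left(6 + 4\right) - \left(44 - 4\right)\right)^{2} = \left(11 \cdot 10 + \left(4 + 6 - 30 - 20\right)\right)^{2} = \left(110 - 40\right)^{2} = 70^{2} = 4900$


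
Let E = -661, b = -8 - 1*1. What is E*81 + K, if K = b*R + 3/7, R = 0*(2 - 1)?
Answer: -374784/7 ≈ -53541.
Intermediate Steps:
b = -9 (b = -8 - 1 = -9)
R = 0 (R = 0*1 = 0)
K = 3/7 (K = -9*0 + 3/7 = 0 + 3*(1/7) = 0 + 3/7 = 3/7 ≈ 0.42857)
E*81 + K = -661*81 + 3/7 = -53541 + 3/7 = -374784/7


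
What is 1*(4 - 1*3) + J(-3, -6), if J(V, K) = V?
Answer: -2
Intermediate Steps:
1*(4 - 1*3) + J(-3, -6) = 1*(4 - 1*3) - 3 = 1*(4 - 3) - 3 = 1*1 - 3 = 1 - 3 = -2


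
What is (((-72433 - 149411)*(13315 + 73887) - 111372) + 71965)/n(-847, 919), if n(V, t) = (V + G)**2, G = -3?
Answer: -3869055979/144500 ≈ -26775.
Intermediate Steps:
n(V, t) = (-3 + V)**2 (n(V, t) = (V - 3)**2 = (-3 + V)**2)
(((-72433 - 149411)*(13315 + 73887) - 111372) + 71965)/n(-847, 919) = (((-72433 - 149411)*(13315 + 73887) - 111372) + 71965)/((-3 - 847)**2) = ((-221844*87202 - 111372) + 71965)/((-850)**2) = ((-19345240488 - 111372) + 71965)/722500 = (-19345351860 + 71965)*(1/722500) = -19345279895*1/722500 = -3869055979/144500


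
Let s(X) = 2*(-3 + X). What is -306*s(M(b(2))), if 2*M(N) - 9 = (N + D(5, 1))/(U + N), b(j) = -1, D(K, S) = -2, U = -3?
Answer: -2295/2 ≈ -1147.5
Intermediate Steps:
M(N) = 9/2 + (-2 + N)/(2*(-3 + N)) (M(N) = 9/2 + ((N - 2)/(-3 + N))/2 = 9/2 + ((-2 + N)/(-3 + N))/2 = 9/2 + (-2 + N)/(2*(-3 + N)))
s(X) = -6 + 2*X
-306*s(M(b(2))) = -306*(-6 + 2*((-29 + 10*(-1))/(2*(-3 - 1)))) = -306*(-6 + 2*((½)*(-29 - 10)/(-4))) = -306*(-6 + 2*((½)*(-¼)*(-39))) = -306*(-6 + 2*(39/8)) = -306*(-6 + 39/4) = -306*15/4 = -2295/2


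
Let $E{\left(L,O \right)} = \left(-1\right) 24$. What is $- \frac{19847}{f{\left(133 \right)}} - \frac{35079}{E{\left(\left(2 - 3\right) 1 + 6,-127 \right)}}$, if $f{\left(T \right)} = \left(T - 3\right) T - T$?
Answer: $\frac{200458025}{137256} \approx 1460.5$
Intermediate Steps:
$E{\left(L,O \right)} = -24$
$f{\left(T \right)} = - T + T \left(-3 + T\right)$ ($f{\left(T \right)} = \left(-3 + T\right) T - T = T \left(-3 + T\right) - T = - T + T \left(-3 + T\right)$)
$- \frac{19847}{f{\left(133 \right)}} - \frac{35079}{E{\left(\left(2 - 3\right) 1 + 6,-127 \right)}} = - \frac{19847}{133 \left(-4 + 133\right)} - \frac{35079}{-24} = - \frac{19847}{133 \cdot 129} - - \frac{11693}{8} = - \frac{19847}{17157} + \frac{11693}{8} = \frac{200458025}{137256}$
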